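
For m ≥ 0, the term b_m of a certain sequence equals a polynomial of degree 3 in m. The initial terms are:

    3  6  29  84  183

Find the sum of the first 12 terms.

1st diffs: 3, 23, 55, 99.
2nd diffs: 20, 32, 44.
3rd diffs: 12, 12 (constant).
Newton forward-difference form: b_m = 3 + 3·C(m,1) + 20·C(m,2) + 12·C(m,3).
Continuing: …, 338, 561, 864, 1259, …, b_{11} = 3116.
Summing m = 0..11 (12 terms) gives 10574.

10574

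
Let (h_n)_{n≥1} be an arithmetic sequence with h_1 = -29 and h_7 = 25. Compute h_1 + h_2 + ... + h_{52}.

Common difference d = (25 - (-29)) / (7 - 1) = 9.
h_n = -29 + (n - 1)·9.
h_{52} = 430; S = 52·(-29 + 430)/2 = 10426.

10426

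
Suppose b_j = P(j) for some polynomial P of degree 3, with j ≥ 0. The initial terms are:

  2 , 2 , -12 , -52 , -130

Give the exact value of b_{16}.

1st diffs: 0, -14, -40, -78.
2nd diffs: -14, -26, -38.
3rd diffs: -12, -12 (constant).
So b_j = -2j^3 - j^2 + 3j + 2.
Evaluating at j = 16 gives b_{16} = -8398.

-8398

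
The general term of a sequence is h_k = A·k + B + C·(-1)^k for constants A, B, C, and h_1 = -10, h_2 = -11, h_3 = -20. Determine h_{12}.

-61

Plug in k = 1, 2, 3: A + B - C = -10; 2A + B + C = -11; 3A + B - C = -20.
Subtracting the first from the second: A + 2C = -1.
Subtracting the second from the third: A - 2C = -9.
Solving: C = 2, A = -5, then B = -3.
So h_k = -5·k + (-3) + 2·(-1)^k; at k=12 this is -61.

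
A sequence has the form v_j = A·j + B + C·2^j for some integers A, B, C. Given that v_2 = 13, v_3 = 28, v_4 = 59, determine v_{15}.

Write the equations: 2A + B + 4C = 13; 3A + B + 8C = 28; 4A + B + 16C = 59.
Subtracting the first from the second: A + 4C = 15.
Subtracting the second from the third: A + 8C = 31.
Solving: C = 4, A = -1, then B = -1.
Therefore v_{15} = -15 + (-1) + 4·32768 = 131056.

131056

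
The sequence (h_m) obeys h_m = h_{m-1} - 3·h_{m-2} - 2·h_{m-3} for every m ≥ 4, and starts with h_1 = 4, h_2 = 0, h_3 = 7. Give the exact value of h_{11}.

h_4 = -1;  h_5 = -22;  h_6 = -33;  h_7 = 35;  h_8 = 178;  h_9 = 139;  h_{10} = -465;  h_{11} = -1238.

-1238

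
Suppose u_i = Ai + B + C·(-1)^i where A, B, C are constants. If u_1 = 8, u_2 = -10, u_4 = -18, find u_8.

-34

Plug in i = 1, 2, 4: A + B - C = 8; 2A + B + C = -10; 4A + B + C = -18.
Subtracting the first from the second: A + 2C = -18.
Subtracting the second from the third: 2A = -8.
Solving: C = -7, A = -4, then B = 5.
So u_i = -4·i + 5 + (-7)·(-1)^i; at i=8 this is -34.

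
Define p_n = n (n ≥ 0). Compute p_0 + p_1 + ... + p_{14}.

Over n = 0..14: Σn = 105.
Total = (1)·105 = 105.

105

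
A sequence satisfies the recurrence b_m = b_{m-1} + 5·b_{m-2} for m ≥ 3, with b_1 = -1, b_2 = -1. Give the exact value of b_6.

Compute successive terms:
b_3 = -6;  b_4 = -11;  b_5 = -41;  b_6 = -96.

-96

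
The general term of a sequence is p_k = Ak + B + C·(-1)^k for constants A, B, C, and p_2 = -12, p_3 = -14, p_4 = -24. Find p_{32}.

-192

Plug in k = 2, 3, 4: 2A + B + C = -12; 3A + B - C = -14; 4A + B + C = -24.
Subtracting the first from the second: A - 2C = -2.
Subtracting the second from the third: A + 2C = -10.
Solving: C = -2, A = -6, then B = 2.
Therefore p_{32} = -192 + 2 + (-2)·1 = -192.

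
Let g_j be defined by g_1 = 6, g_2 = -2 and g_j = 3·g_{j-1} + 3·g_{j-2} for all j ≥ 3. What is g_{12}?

1394820

g_3 = 12  g_4 = 30  g_5 = 126  g_6 = 468  g_7 = 1782  g_8 = 6750  g_9 = 25596  g_{10} = 97038  g_{11} = 367902  g_{12} = 1394820.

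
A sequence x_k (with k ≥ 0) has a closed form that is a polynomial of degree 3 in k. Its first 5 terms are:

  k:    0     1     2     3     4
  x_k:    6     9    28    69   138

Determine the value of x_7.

573

1st diffs: 3, 19, 41, 69.
2nd diffs: 16, 22, 28.
3rd diffs: 6, 6 (constant).
So x_k = k^3 + 5k^2 - 3k + 6.
Evaluating at k = 7 gives x_7 = 573.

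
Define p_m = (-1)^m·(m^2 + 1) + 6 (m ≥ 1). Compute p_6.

(-1)^6 = 1; m^2 + 1 at m=6 is 37; so p_6 = 43.

43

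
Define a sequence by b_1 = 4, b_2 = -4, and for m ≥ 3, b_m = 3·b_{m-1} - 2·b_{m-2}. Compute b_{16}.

Compute successive terms:
b_3 = -20;  b_4 = -52;  b_5 = -116;  …;  b_{13} = -32756;  b_{14} = -65524;  b_{15} = -131060;  b_{16} = -262132.
(Characteristic roots are 2 and 1.)

-262132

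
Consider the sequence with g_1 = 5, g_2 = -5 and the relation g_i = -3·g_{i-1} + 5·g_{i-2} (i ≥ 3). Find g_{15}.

g_3 = 40;  g_4 = -145;  g_5 = 635;  …;  g_{12} = -14322670;  g_{13} = 60049085;  g_{14} = -251760605;  g_{15} = 1055527240.

1055527240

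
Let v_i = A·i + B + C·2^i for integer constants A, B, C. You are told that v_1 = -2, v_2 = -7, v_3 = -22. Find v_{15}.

-163762

Plug in i = 1, 2, 3: A + B + 2C = -2; 2A + B + 4C = -7; 3A + B + 8C = -22.
Subtracting the first from the second: A + 2C = -5.
Subtracting the second from the third: A + 4C = -15.
Solving: C = -5, A = 5, then B = 3.
Therefore v_{15} = 75 + 3 + (-5)·32768 = -163762.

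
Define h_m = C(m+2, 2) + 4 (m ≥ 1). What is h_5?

C(7, 2) = 21, so h_5 = 25.

25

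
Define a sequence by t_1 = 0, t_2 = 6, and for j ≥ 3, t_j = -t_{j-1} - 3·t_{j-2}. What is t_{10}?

Iterate the recurrence:
t_3 = -6  t_4 = -12  t_5 = 30  t_6 = 6  t_7 = -96  t_8 = 78  t_9 = 210  t_{10} = -444.

-444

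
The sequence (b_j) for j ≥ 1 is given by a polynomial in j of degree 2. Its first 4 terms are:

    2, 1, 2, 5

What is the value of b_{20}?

1st diffs: -1, 1, 3.
2nd diffs: 2, 2 (constant).
Newton forward-difference form: b_j = 2 + (-1)·C(j-1,1) + 2·C(j-1,2).
At j = 20: j-1 = 19, so b_{20} = 2 - 19 + 342 = 325.

325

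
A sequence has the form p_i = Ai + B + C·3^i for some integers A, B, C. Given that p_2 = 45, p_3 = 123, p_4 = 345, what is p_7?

8787

Write the equations: 2A + B + 9C = 45; 3A + B + 27C = 123; 4A + B + 81C = 345.
Subtracting the first from the second: A + 18C = 78.
Subtracting the second from the third: A + 54C = 222.
Solving: C = 4, A = 6, then B = -3.
Therefore p_7 = 42 + (-3) + 4·2187 = 8787.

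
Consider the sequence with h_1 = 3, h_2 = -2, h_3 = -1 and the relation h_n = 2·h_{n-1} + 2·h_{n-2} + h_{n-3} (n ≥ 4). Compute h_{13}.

-39645

Step forward from the initial values:
h_4 = -3; h_5 = -10; h_6 = -27; h_7 = -77; h_8 = -218; h_9 = -617; h_{10} = -1747; h_{11} = -4946; h_{12} = -14003; h_{13} = -39645.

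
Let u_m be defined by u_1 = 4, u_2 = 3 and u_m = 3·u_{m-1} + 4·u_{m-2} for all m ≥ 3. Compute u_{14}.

93952407

Step forward from the initial values:
u_3 = 25;  u_4 = 87;  u_5 = 361;  …;  u_{11} = 1468009;  u_{12} = 5872023;  u_{13} = 23488105;  u_{14} = 93952407.
(Characteristic roots are 4 and -1.)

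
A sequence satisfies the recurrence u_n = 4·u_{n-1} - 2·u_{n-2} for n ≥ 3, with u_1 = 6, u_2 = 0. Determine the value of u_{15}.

-36342528

u_3 = -12, u_4 = -48, u_5 = -168, …, u_{12} = -913152, u_{13} = -3117696, u_{14} = -10644480, u_{15} = -36342528.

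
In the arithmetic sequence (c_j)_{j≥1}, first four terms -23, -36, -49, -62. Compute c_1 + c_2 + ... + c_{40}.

-11060

Common difference d = -13.
c_j = -23 + (j - 1)·(-13).
c_{40} = -530; S = 40·(-23 + (-530))/2 = -11060.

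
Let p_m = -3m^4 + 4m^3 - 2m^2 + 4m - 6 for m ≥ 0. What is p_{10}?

p_{10} = -3·10^4 + 4·10^3 - 2·10^2 + 4·10 - 6 = -26166.

-26166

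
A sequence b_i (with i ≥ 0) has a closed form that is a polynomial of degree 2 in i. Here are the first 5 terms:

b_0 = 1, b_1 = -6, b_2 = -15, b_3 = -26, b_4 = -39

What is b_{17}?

1st diffs: -7, -9, -11, -13.
2nd diffs: -2, -2, -2 (constant).
Newton forward-difference form: b_i = 1 + (-7)·C(i,1) + (-2)·C(i,2).
At i = 17: i = 17, so b_{17} = 1 - 119 - 272 = -390.

-390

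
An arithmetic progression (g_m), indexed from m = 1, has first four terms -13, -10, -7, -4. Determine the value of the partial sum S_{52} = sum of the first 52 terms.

Common difference d = 3.
g_m = -13 + (m - 1)·3.
g_{52} = 140; S = 52·(-13 + 140)/2 = 3302.

3302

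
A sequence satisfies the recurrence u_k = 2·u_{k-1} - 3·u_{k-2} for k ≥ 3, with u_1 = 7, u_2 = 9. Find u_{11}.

-1731

u_3 = -3; u_4 = -33; u_5 = -57; u_6 = -15; u_7 = 141; u_8 = 327; u_9 = 231; u_{10} = -519; u_{11} = -1731.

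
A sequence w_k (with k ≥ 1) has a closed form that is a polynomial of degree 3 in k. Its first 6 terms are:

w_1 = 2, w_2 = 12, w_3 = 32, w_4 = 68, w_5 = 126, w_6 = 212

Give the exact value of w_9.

1st diffs: 10, 20, 36, 58, 86.
2nd diffs: 10, 16, 22, 28.
3rd diffs: 6, 6, 6 (constant).
Newton forward-difference form: w_k = 2 + 10·C(k-1,1) + 10·C(k-1,2) + 6·C(k-1,3).
At k = 9: k-1 = 8, so w_9 = 2 + 80 + 280 + 336 = 698.

698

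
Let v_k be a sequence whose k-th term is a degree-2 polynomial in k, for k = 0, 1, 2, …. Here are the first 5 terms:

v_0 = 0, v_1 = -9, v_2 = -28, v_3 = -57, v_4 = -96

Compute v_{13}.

1st diffs: -9, -19, -29, -39.
2nd diffs: -10, -10, -10 (constant).
So v_k = -5k^2 - 4k.
Evaluating at k = 13 gives v_{13} = -897.

-897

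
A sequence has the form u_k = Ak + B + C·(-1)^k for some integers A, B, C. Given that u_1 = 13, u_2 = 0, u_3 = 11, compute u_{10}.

-8

Plug in k = 1, 2, 3: A + B - C = 13; 2A + B + C = 0; 3A + B - C = 11.
Subtracting the first from the second: A + 2C = -13.
Subtracting the second from the third: A - 2C = 11.
Solving: C = -6, A = -1, then B = 8.
So u_k = -1·k + 8 + (-6)·(-1)^k; at k=10 this is -8.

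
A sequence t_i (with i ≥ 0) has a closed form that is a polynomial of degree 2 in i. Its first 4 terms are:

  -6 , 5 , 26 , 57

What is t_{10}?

554

1st diffs: 11, 21, 31.
2nd diffs: 10, 10 (constant).
So t_i = 5i^2 + 6i - 6.
Evaluating at i = 10 gives t_{10} = 554.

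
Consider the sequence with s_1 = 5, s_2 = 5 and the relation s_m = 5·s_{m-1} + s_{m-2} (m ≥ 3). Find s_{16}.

Applying the relation repeatedly:
s_3 = 30;  s_4 = 155;  s_5 = 805;  …;  s_{13} = 425461405;  s_{14} = 2209243405;  s_{15} = 11471678430;  s_{16} = 59567635555.

59567635555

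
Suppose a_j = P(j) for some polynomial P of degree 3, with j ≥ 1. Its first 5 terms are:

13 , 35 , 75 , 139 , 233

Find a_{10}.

1363

1st diffs: 22, 40, 64, 94.
2nd diffs: 18, 24, 30.
3rd diffs: 6, 6 (constant).
Newton forward-difference form: a_j = 13 + 22·C(j-1,1) + 18·C(j-1,2) + 6·C(j-1,3).
At j = 10: j-1 = 9, so a_{10} = 13 + 198 + 648 + 504 = 1363.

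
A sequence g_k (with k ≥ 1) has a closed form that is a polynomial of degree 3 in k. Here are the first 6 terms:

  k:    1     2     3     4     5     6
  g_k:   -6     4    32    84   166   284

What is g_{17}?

5674

1st diffs: 10, 28, 52, 82, 118.
2nd diffs: 18, 24, 30, 36.
3rd diffs: 6, 6, 6 (constant).
So g_k = k^3 + 3k^2 - 6k - 4.
Evaluating at k = 17 gives g_{17} = 5674.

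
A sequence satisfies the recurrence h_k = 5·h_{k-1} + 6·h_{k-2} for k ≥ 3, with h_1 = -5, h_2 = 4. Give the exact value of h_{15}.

Step forward from the initial values:
h_3 = -10  h_4 = -26  h_5 = -190  …  h_{12} = -51828146  h_{13} = -310968910  h_{14} = -1865813426  h_{15} = -11194880590.
(Characteristic roots are 6 and -1.)

-11194880590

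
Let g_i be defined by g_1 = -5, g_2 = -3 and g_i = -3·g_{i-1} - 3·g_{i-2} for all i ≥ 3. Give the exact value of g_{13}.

-3645

Compute successive terms:
g_3 = 24, g_4 = -63, g_5 = 117, …, g_{10} = 1701, g_{11} = -3159, g_{12} = 4374, g_{13} = -3645.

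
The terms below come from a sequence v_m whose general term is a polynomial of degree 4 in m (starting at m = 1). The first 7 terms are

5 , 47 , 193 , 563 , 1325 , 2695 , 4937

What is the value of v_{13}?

1st diffs: 42, 146, 370, 762, 1370, 2242.
2nd diffs: 104, 224, 392, 608, 872.
3rd diffs: 120, 168, 216, 264.
4th diffs: 48, 48, 48 (constant).
Newton forward-difference form: v_m = 5 + 42·C(m-1,1) + 104·C(m-1,2) + 120·C(m-1,3) + 48·C(m-1,4).
At m = 13: m-1 = 12, so v_{13} = 5 + 504 + 6864 + 26400 + 23760 = 57533.

57533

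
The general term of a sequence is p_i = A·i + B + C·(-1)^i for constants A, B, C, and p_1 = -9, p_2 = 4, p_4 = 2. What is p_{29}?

Write the equations: A + B - C = -9; 2A + B + C = 4; 4A + B + C = 2.
Subtracting the first from the second: A + 2C = 13.
Subtracting the second from the third: 2A = -2.
Solving: C = 7, A = -1, then B = -1.
Therefore p_{29} = -29 + (-1) + 7·(-1) = -37.

-37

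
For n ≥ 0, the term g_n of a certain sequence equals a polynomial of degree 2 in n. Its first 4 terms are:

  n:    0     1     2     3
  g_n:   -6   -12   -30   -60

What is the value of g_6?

-222

1st diffs: -6, -18, -30.
2nd diffs: -12, -12 (constant).
Newton forward-difference form: g_n = -6 + (-6)·C(n,1) + (-12)·C(n,2).
At n = 6: n = 6, so g_6 = -6 - 36 - 180 = -222.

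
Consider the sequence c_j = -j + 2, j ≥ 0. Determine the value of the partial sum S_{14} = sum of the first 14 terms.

Over j = 0..13: Σj = 91.
Total = (-1)·91 + (2)·14 = -63.

-63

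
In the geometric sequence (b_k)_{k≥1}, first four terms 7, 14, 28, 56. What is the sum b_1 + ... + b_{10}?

Common ratio r = 2.
b_k = 7·2^(k-1).
S = 7·(2^10 - 1)/(2 - 1) = 7·(1024 - 1)/(1) = 7161.

7161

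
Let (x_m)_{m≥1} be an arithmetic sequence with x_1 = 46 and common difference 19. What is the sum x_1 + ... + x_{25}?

6850

x_m = 46 + (m - 1)·19.
x_{25} = 502; S = 25·(46 + 502)/2 = 6850.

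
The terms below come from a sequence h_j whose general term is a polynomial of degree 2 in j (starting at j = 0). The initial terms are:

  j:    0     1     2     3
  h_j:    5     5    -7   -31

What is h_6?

1st diffs: 0, -12, -24.
2nd diffs: -12, -12 (constant).
So h_j = -6j^2 + 6j + 5.
Evaluating at j = 6 gives h_6 = -175.

-175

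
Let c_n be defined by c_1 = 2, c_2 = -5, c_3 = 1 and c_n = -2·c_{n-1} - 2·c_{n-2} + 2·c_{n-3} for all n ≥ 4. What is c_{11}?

Compute successive terms:
c_4 = 12, c_5 = -36, c_6 = 50, c_7 = -4, c_8 = -164, c_9 = 436, c_{10} = -552, c_{11} = -96.

-96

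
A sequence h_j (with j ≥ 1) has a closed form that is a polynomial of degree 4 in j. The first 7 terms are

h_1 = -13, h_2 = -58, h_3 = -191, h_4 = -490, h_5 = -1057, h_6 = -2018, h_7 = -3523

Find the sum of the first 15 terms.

1st diffs: -45, -133, -299, -567, -961, -1505.
2nd diffs: -88, -166, -268, -394, -544.
3rd diffs: -78, -102, -126, -150.
4th diffs: -24, -24, -24 (constant).
So h_j = -j^4 - 3j^3 - j^2 - 6j - 2.
Continuing: …, -5746, -8885, -13162, -18823, …, h_{15} = -61067.
Summing j = 1..15 (15 terms) gives -223502.

-223502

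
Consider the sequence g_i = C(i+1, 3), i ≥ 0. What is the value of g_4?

10

C(5, 3) = 10, so g_4 = 10.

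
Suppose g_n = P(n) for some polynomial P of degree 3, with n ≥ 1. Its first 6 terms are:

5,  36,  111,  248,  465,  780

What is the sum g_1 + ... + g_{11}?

1st diffs: 31, 75, 137, 217, 315.
2nd diffs: 44, 62, 80, 98.
3rd diffs: 18, 18, 18 (constant).
Newton forward-difference form: g_n = 5 + 31·C(n-1,1) + 44·C(n-1,2) + 18·C(n-1,3).
Continuing: …, 1211, 1776, 2493, 3380, …, g_{11} = 4455.
Summing n = 1..11 (11 terms) gives 14960.

14960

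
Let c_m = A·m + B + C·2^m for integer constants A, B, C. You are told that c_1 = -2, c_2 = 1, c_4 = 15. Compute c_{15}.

32778

The three given values yield: A + B + 2C = -2; 2A + B + 4C = 1; 4A + B + 16C = 15.
Subtracting the first from the second: A + 2C = 3.
Subtracting the second from the third: 2A + 12C = 14.
Solving: C = 1, A = 1, then B = -5.
Hence c_{15} = 1·15 + (-5) + 1·32768 = 32778.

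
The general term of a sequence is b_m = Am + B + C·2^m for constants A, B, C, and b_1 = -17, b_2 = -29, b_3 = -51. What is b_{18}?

At m = 1, 2, 3: A + B + 2C = -17; 2A + B + 4C = -29; 3A + B + 8C = -51.
Subtracting the first from the second: A + 2C = -12.
Subtracting the second from the third: A + 4C = -22.
Solving: C = -5, A = -2, then B = -5.
Hence b_{18} = -2·18 + (-5) + (-5)·262144 = -1310761.

-1310761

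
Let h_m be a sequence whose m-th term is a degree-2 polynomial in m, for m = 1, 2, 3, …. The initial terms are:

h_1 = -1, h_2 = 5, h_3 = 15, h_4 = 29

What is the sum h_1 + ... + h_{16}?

2944

1st diffs: 6, 10, 14.
2nd diffs: 4, 4 (constant).
So h_m = 2m^2 - 3.
Continuing: …, 47, 69, 95, 125, …, h_{16} = 509.
Summing m = 1..16 (16 terms) gives 2944.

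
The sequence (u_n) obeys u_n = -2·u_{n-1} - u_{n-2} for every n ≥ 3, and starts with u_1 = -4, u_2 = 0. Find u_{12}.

u_3 = 4;  u_4 = -8;  u_5 = 12;  u_6 = -16;  u_7 = 20;  u_8 = -24;  u_9 = 28;  u_{10} = -32;  u_{11} = 36;  u_{12} = -40.
(Characteristic roots are -1 and -1.)

-40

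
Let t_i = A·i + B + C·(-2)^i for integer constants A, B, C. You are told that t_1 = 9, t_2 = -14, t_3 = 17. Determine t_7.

Plug in i = 1, 2, 3: A + B - 2C = 9; 2A + B + 4C = -14; 3A + B - 8C = 17.
Subtracting the first from the second: A + 6C = -23.
Subtracting the second from the third: A - 12C = 31.
Solving: C = -3, A = -5, then B = 8.
Therefore t_7 = -35 + 8 + (-3)·(-128) = 357.

357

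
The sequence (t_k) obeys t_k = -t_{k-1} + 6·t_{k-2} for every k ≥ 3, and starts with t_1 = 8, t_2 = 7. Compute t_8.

Step forward from the initial values:
t_3 = 41; t_4 = 1; t_5 = 245; t_6 = -239; t_7 = 1709; t_8 = -3143.
(Characteristic roots are 2 and -3.)

-3143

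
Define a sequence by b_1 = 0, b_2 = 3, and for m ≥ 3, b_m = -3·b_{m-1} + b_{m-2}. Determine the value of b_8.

Iterate the recurrence:
b_3 = -9, b_4 = 30, b_5 = -99, b_6 = 327, b_7 = -1080, b_8 = 3567.

3567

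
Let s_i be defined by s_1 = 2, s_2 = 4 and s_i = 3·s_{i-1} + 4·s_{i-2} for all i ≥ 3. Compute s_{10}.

Compute successive terms:
s_3 = 20; s_4 = 76; s_5 = 308; s_6 = 1228; s_7 = 4916; s_8 = 19660; s_9 = 78644; s_{10} = 314572.
(Characteristic roots are 4 and -1.)

314572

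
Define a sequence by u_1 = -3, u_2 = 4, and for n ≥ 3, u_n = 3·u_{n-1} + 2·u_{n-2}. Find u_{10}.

Compute successive terms:
u_3 = 6;  u_4 = 26;  u_5 = 90;  u_6 = 322;  u_7 = 1146;  u_8 = 4082;  u_9 = 14538;  u_{10} = 51778.

51778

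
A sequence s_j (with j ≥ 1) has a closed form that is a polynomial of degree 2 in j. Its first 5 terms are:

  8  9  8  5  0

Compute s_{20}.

1st diffs: 1, -1, -3, -5.
2nd diffs: -2, -2, -2 (constant).
So s_j = -j^2 + 4j + 5.
Evaluating at j = 20 gives s_{20} = -315.

-315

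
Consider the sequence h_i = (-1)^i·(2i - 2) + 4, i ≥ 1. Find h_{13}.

(-1)^13 = -1; 2i - 2 at i=13 is 24; so h_{13} = -20.

-20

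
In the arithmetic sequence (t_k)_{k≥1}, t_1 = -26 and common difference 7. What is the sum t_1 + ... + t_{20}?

810

t_k = -26 + (k - 1)·7.
t_{20} = 107; S = 20·(-26 + 107)/2 = 810.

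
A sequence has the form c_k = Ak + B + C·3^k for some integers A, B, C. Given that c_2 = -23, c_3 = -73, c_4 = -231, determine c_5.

Plug in k = 2, 3, 4: 2A + B + 9C = -23; 3A + B + 27C = -73; 4A + B + 81C = -231.
Subtracting the first from the second: A + 18C = -50.
Subtracting the second from the third: A + 54C = -158.
Solving: C = -3, A = 4, then B = -4.
So c_k = 4·k + (-4) + (-3)·3^k; at k=5 this is -713.

-713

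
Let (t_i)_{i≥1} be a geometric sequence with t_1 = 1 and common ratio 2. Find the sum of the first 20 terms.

1048575

t_i = 1·2^(i-1).
S = 1·(2^20 - 1)/(2 - 1) = 1·(1048576 - 1)/(1) = 1048575.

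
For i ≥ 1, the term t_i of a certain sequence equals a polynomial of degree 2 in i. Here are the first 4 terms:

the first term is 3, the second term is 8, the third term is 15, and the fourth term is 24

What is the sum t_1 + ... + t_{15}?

1st diffs: 5, 7, 9.
2nd diffs: 2, 2 (constant).
So t_i = i^2 + 2i.
Continuing: …, 35, 48, 63, 80, …, t_{15} = 255.
Summing i = 1..15 (15 terms) gives 1480.

1480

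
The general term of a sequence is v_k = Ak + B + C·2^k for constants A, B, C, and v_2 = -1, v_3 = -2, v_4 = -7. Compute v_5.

At k = 2, 3, 4: 2A + B + 4C = -1; 3A + B + 8C = -2; 4A + B + 16C = -7.
Subtracting the first from the second: A + 4C = -1.
Subtracting the second from the third: A + 8C = -5.
Solving: C = -1, A = 3, then B = -3.
Hence v_5 = 3·5 + (-3) + (-1)·32 = -20.

-20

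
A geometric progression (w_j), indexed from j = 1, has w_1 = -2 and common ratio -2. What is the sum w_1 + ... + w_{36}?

w_j = (-2)·(-2)^(j-1).
S = (-2)·((-2)^36 - 1)/(-2 - 1) = (-2)·(68719476736 - 1)/(-3) = 45812984490.

45812984490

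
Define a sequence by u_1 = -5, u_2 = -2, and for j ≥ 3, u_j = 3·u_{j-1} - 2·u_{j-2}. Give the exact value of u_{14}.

u_3 = 4; u_4 = 16; u_5 = 40; …; u_{11} = 3064; u_{12} = 6136; u_{13} = 12280; u_{14} = 24568.
(Characteristic roots are 2 and 1.)

24568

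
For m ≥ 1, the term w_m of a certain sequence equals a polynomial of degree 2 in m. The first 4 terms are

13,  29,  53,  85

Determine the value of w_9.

1st diffs: 16, 24, 32.
2nd diffs: 8, 8 (constant).
Newton forward-difference form: w_m = 13 + 16·C(m-1,1) + 8·C(m-1,2).
At m = 9: m-1 = 8, so w_9 = 13 + 128 + 224 = 365.

365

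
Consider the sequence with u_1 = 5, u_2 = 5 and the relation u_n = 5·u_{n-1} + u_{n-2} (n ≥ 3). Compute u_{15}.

11471678430

Applying the relation repeatedly:
u_3 = 30  u_4 = 155  u_5 = 805  …  u_{12} = 81936380  u_{13} = 425461405  u_{14} = 2209243405  u_{15} = 11471678430.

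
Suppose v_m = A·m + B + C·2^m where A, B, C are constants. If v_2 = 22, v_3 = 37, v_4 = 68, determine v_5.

At m = 2, 3, 4: 2A + B + 4C = 22; 3A + B + 8C = 37; 4A + B + 16C = 68.
Subtracting the first from the second: A + 4C = 15.
Subtracting the second from the third: A + 8C = 31.
Solving: C = 4, A = -1, then B = 8.
Therefore v_5 = -5 + 8 + 4·32 = 131.

131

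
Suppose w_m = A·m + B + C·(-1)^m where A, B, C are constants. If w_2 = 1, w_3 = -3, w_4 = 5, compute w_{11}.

Plug in m = 2, 3, 4: 2A + B + C = 1; 3A + B - C = -3; 4A + B + C = 5.
Subtracting the first from the second: A - 2C = -4.
Subtracting the second from the third: A + 2C = 8.
Solving: C = 3, A = 2, then B = -6.
Therefore w_{11} = 22 + (-6) + 3·(-1) = 13.

13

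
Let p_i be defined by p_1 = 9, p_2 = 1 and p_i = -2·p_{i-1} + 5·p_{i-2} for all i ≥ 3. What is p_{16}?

-286441641

Compute successive terms:
p_3 = 43  p_4 = -81  p_5 = 377  …  p_{13} = 6979257  p_{14} = -24072119  p_{15} = 83040523  p_{16} = -286441641.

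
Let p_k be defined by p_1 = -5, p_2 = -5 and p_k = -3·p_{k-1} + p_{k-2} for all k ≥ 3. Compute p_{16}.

Compute successive terms:
p_3 = 10;  p_4 = -35;  p_5 = 115;  …;  p_{13} = 1628995;  p_{14} = -5380205;  p_{15} = 17769610;  p_{16} = -58689035.

-58689035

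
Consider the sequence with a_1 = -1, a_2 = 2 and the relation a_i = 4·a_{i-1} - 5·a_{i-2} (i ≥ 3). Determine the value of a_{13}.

-52937

Step forward from the initial values:
a_3 = 13  a_4 = 42  a_5 = 103  …  a_{10} = -4078  a_{11} = -12227  a_{12} = -28518  a_{13} = -52937.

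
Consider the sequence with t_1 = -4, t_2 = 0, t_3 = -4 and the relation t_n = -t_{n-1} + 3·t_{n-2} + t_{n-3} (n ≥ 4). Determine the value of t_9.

Iterate the recurrence:
t_4 = 0; t_5 = -12; t_6 = 8; t_7 = -44; t_8 = 56; t_9 = -180.

-180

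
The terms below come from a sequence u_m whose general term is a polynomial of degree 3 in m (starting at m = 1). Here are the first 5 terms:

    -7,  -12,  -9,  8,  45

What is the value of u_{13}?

1781

1st diffs: -5, 3, 17, 37.
2nd diffs: 8, 14, 20.
3rd diffs: 6, 6 (constant).
Newton forward-difference form: u_m = -7 + (-5)·C(m-1,1) + 8·C(m-1,2) + 6·C(m-1,3).
At m = 13: m-1 = 12, so u_{13} = -7 - 60 + 528 + 1320 = 1781.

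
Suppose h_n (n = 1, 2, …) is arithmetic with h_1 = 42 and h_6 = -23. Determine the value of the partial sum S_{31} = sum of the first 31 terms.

-4743

Common difference d = (-23 - 42) / (6 - 1) = -13.
h_n = 42 + (n - 1)·(-13).
h_{31} = -348; S = 31·(42 + (-348))/2 = -4743.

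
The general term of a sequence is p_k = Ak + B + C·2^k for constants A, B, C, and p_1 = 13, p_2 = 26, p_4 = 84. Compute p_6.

286

Write the equations: A + B + 2C = 13; 2A + B + 4C = 26; 4A + B + 16C = 84.
Subtracting the first from the second: A + 2C = 13.
Subtracting the second from the third: 2A + 12C = 58.
Solving: C = 4, A = 5, then B = 0.
Hence p_6 = 5·6 + 0 + 4·64 = 286.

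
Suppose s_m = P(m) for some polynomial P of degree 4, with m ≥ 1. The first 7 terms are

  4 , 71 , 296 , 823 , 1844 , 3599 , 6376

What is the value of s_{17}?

188036

1st diffs: 67, 225, 527, 1021, 1755, 2777.
2nd diffs: 158, 302, 494, 734, 1022.
3rd diffs: 144, 192, 240, 288.
4th diffs: 48, 48, 48 (constant).
Newton forward-difference form: s_m = 4 + 67·C(m-1,1) + 158·C(m-1,2) + 144·C(m-1,3) + 48·C(m-1,4).
At m = 17: m-1 = 16, so s_{17} = 4 + 1072 + 18960 + 80640 + 87360 = 188036.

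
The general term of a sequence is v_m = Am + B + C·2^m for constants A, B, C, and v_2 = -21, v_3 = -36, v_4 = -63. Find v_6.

-213

Write the equations: 2A + B + 4C = -21; 3A + B + 8C = -36; 4A + B + 16C = -63.
Subtracting the first from the second: A + 4C = -15.
Subtracting the second from the third: A + 8C = -27.
Solving: C = -3, A = -3, then B = -3.
Therefore v_6 = -18 + (-3) + (-3)·64 = -213.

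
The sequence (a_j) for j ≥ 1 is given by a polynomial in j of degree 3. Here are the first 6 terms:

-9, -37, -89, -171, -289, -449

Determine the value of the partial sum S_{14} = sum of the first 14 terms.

-17416

1st diffs: -28, -52, -82, -118, -160.
2nd diffs: -24, -30, -36, -42.
3rd diffs: -6, -6, -6 (constant).
So a_j = -j^3 - 6j^2 - 3j + 1.
Continuing: …, -657, -919, -1241, -1629, …, a_{14} = -3961.
Summing j = 1..14 (14 terms) gives -17416.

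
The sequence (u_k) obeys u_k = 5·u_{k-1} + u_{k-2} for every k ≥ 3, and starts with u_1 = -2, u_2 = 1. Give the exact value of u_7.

Iterate the recurrence:
u_3 = 3, u_4 = 16, u_5 = 83, u_6 = 431, u_7 = 2238.

2238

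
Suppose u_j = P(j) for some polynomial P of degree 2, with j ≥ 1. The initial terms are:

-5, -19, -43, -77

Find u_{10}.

-491

1st diffs: -14, -24, -34.
2nd diffs: -10, -10 (constant).
Newton forward-difference form: u_j = -5 + (-14)·C(j-1,1) + (-10)·C(j-1,2).
At j = 10: j-1 = 9, so u_{10} = -5 - 126 - 360 = -491.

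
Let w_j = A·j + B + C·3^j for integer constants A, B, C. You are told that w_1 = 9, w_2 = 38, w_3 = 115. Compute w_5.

989

Plug in j = 1, 2, 3: A + B + 3C = 9; 2A + B + 9C = 38; 3A + B + 27C = 115.
Subtracting the first from the second: A + 6C = 29.
Subtracting the second from the third: A + 18C = 77.
Solving: C = 4, A = 5, then B = -8.
Hence w_5 = 5·5 + (-8) + 4·243 = 989.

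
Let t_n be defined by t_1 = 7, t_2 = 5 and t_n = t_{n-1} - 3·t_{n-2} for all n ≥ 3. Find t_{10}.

Iterate the recurrence:
t_3 = -16;  t_4 = -31;  t_5 = 17;  t_6 = 110;  t_7 = 59;  t_8 = -271;  t_9 = -448;  t_{10} = 365.

365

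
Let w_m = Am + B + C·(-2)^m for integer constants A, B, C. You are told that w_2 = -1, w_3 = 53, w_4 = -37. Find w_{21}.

8388737

The three given values yield: 2A + B + 4C = -1; 3A + B - 8C = 53; 4A + B + 16C = -37.
Subtracting the first from the second: A - 12C = 54.
Subtracting the second from the third: A + 24C = -90.
Solving: C = -4, A = 6, then B = 3.
Therefore w_{21} = 126 + 3 + (-4)·(-2097152) = 8388737.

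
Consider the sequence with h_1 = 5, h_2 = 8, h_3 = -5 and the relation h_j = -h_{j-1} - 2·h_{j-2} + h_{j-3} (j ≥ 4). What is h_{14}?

h_4 = -6; h_5 = 24; h_6 = -17; …; h_{11} = 360; h_{12} = -20; h_{13} = -889; h_{14} = 1289.

1289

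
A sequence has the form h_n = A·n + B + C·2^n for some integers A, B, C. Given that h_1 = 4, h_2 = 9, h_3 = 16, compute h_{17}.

At n = 1, 2, 3: A + B + 2C = 4; 2A + B + 4C = 9; 3A + B + 8C = 16.
Subtracting the first from the second: A + 2C = 5.
Subtracting the second from the third: A + 4C = 7.
Solving: C = 1, A = 3, then B = -1.
Hence h_{17} = 3·17 + (-1) + 1·131072 = 131122.

131122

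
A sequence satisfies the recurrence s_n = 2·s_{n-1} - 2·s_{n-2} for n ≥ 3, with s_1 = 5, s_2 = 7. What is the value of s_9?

80

Compute successive terms:
s_3 = 4  s_4 = -6  s_5 = -20  s_6 = -28  s_7 = -16  s_8 = 24  s_9 = 80.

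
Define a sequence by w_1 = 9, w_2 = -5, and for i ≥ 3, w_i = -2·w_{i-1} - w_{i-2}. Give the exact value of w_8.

19

Iterate the recurrence:
w_3 = 1, w_4 = 3, w_5 = -7, w_6 = 11, w_7 = -15, w_8 = 19.
(Characteristic roots are -1 and -1.)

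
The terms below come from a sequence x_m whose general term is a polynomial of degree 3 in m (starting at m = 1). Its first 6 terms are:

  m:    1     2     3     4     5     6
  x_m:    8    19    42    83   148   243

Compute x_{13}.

1st diffs: 11, 23, 41, 65, 95.
2nd diffs: 12, 18, 24, 30.
3rd diffs: 6, 6, 6 (constant).
Newton forward-difference form: x_m = 8 + 11·C(m-1,1) + 12·C(m-1,2) + 6·C(m-1,3).
At m = 13: m-1 = 12, so x_{13} = 8 + 132 + 792 + 1320 = 2252.

2252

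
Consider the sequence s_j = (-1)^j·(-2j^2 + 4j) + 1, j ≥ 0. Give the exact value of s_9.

127

(-1)^9 = -1; -2j^2 + 4j at j=9 is -126; so s_9 = 127.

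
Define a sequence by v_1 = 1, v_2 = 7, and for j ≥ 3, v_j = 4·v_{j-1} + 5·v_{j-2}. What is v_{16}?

40690104167

Step forward from the initial values:
v_3 = 33; v_4 = 167; v_5 = 833; …; v_{13} = 325520833; v_{14} = 1627604167; v_{15} = 8138020833; v_{16} = 40690104167.
(Characteristic roots are 5 and -1.)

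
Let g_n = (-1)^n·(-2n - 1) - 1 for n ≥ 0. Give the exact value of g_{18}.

(-1)^18 = 1; -2n - 1 at n=18 is -37; so g_{18} = -38.

-38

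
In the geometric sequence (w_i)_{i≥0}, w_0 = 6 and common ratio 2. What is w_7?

w_i = 6·2^(i-0).
w_7 = 6·2^7 = 768.

768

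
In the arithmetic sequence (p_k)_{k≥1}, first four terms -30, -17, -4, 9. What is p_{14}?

Common difference d = 13.
p_k = -30 + (k - 1)·13.
p_{14} = -30 + 13·13 = 139.

139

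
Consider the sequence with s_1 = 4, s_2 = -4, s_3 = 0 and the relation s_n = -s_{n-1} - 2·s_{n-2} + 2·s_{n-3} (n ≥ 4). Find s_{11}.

Applying the relation repeatedly:
s_4 = 16, s_5 = -24, s_6 = -8, s_7 = 88, s_8 = -120, s_9 = -72, s_{10} = 488, s_{11} = -584.

-584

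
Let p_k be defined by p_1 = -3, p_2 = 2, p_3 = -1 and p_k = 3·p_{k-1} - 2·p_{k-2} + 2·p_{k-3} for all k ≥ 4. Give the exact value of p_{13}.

Applying the relation repeatedly:
p_4 = -13  p_5 = -33  p_6 = -75  p_7 = -185  p_8 = -471  p_9 = -1193  p_{10} = -3007  p_{11} = -7577  p_{12} = -19103  p_{13} = -48169.

-48169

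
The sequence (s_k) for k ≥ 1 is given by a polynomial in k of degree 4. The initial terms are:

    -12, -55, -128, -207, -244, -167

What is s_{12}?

9745

1st diffs: -43, -73, -79, -37, 77.
2nd diffs: -30, -6, 42, 114.
3rd diffs: 24, 48, 72.
4th diffs: 24, 24 (constant).
So s_k = k^4 - 6k^3 - 4k^2 - 4k + 1.
Evaluating at k = 12 gives s_{12} = 9745.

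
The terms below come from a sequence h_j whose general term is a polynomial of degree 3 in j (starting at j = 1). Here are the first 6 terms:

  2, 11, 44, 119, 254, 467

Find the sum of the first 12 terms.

14808

1st diffs: 9, 33, 75, 135, 213.
2nd diffs: 24, 42, 60, 78.
3rd diffs: 18, 18, 18 (constant).
Newton forward-difference form: h_j = 2 + 9·C(j-1,1) + 24·C(j-1,2) + 18·C(j-1,3).
Continuing: …, 776, 1199, 1754, 2459, …, h_{12} = 4391.
Summing j = 1..12 (12 terms) gives 14808.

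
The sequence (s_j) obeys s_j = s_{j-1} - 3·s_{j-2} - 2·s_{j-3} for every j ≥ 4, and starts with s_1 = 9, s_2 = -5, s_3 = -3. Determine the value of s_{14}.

-7943

s_4 = -6, s_5 = 13, s_6 = 37, …, s_{11} = 1077, s_{12} = 1149, s_{13} = -2342, s_{14} = -7943.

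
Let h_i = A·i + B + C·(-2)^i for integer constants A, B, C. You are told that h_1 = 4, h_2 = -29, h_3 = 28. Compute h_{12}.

The three given values yield: A + B - 2C = 4; 2A + B + 4C = -29; 3A + B - 8C = 28.
Subtracting the first from the second: A + 6C = -33.
Subtracting the second from the third: A - 12C = 57.
Solving: C = -5, A = -3, then B = -3.
Hence h_{12} = -3·12 + (-3) + (-5)·4096 = -20519.

-20519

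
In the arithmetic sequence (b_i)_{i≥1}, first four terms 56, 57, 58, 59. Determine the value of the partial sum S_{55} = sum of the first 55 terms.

4565

Common difference d = 1.
b_i = 56 + (i - 1)·1.
b_{55} = 110; S = 55·(56 + 110)/2 = 4565.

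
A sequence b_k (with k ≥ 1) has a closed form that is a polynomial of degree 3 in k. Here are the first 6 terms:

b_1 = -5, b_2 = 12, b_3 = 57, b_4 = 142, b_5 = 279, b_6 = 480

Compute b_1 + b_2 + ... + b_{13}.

17849

1st diffs: 17, 45, 85, 137, 201.
2nd diffs: 28, 40, 52, 64.
3rd diffs: 12, 12, 12 (constant).
So b_k = 2k^3 + 2k^2 - 3k - 6.
Continuing: …, 757, 1122, 1587, 2164, …, b_{13} = 4687.
Summing k = 1..13 (13 terms) gives 17849.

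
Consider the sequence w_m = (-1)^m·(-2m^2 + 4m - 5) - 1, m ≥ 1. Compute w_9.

(-1)^9 = -1; -2m^2 + 4m - 5 at m=9 is -131; so w_9 = 130.

130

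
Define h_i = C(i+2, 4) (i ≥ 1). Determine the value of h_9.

330

C(11, 4) = 330, so h_9 = 330.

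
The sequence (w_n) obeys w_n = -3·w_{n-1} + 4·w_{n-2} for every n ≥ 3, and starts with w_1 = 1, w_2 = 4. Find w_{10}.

Applying the relation repeatedly:
w_3 = -8, w_4 = 40, w_5 = -152, w_6 = 616, w_7 = -2456, w_8 = 9832, w_9 = -39320, w_{10} = 157288.
(Characteristic roots are 1 and -4.)

157288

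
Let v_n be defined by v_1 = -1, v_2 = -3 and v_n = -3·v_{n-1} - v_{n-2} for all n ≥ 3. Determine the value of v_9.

3338

Step forward from the initial values:
v_3 = 10, v_4 = -27, v_5 = 71, v_6 = -186, v_7 = 487, v_8 = -1275, v_9 = 3338.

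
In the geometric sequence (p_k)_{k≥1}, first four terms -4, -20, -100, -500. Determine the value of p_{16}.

-122070312500

Common ratio r = 5.
p_k = (-4)·5^(k-1).
p_{16} = (-4)·5^15 = -122070312500.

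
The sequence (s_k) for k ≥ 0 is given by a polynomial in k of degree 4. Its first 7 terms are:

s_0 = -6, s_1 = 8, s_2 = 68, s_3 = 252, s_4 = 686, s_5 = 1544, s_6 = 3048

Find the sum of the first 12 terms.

1st diffs: 14, 60, 184, 434, 858, 1504.
2nd diffs: 46, 124, 250, 424, 646.
3rd diffs: 78, 126, 174, 222.
4th diffs: 48, 48, 48 (constant).
So s_k = 2k^4 + k^3 + 6k^2 + 5k - 6.
Continuing: …, 5468, 9122, 14376, 21644, …, s_{11} = 31388.
Summing k = 0..11 (12 terms) gives 87598.

87598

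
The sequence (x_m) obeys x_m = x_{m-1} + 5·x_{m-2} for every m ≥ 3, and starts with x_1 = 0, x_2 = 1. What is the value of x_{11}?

x_3 = 1  x_4 = 6  x_5 = 11  x_6 = 41  x_7 = 96  x_8 = 301  x_9 = 781  x_{10} = 2286  x_{11} = 6191.

6191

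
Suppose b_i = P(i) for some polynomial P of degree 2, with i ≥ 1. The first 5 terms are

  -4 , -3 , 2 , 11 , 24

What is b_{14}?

1st diffs: 1, 5, 9, 13.
2nd diffs: 4, 4, 4 (constant).
Newton forward-difference form: b_i = -4 + 1·C(i-1,1) + 4·C(i-1,2).
At i = 14: i-1 = 13, so b_{14} = -4 + 13 + 312 = 321.

321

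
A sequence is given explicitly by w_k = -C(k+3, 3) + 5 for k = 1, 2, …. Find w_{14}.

-675

C(17, 3) = 680, so w_{14} = -675.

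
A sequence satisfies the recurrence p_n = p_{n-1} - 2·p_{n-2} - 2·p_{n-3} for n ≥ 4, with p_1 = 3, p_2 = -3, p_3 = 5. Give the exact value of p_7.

-31

Applying the relation repeatedly:
p_4 = 5  p_5 = 1  p_6 = -19  p_7 = -31.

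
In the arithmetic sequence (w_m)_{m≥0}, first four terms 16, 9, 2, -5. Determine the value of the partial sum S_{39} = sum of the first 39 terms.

-4563

Common difference d = -7.
w_m = 16 + (m - 0)·(-7).
w_{38} = -250; S = 39·(16 + (-250))/2 = -4563.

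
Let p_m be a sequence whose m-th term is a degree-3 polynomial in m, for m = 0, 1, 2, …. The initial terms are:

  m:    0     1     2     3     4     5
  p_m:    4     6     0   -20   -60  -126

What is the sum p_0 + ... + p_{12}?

1st diffs: 2, -6, -20, -40, -66.
2nd diffs: -8, -14, -20, -26.
3rd diffs: -6, -6, -6 (constant).
So p_m = -m^3 - m^2 + 4m + 4.
Continuing: …, -224, -360, -540, -770, …, p_{12} = -1820.
Summing m = 0..12 (13 terms) gives -6370.

-6370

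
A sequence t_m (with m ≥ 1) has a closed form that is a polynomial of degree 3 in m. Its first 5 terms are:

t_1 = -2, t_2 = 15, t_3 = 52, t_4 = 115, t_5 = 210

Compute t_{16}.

5083

1st diffs: 17, 37, 63, 95.
2nd diffs: 20, 26, 32.
3rd diffs: 6, 6 (constant).
Newton forward-difference form: t_m = -2 + 17·C(m-1,1) + 20·C(m-1,2) + 6·C(m-1,3).
At m = 16: m-1 = 15, so t_{16} = -2 + 255 + 2100 + 2730 = 5083.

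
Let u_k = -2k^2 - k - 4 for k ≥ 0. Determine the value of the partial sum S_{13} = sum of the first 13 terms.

-1430

Over k = 0..12: Σk = 78, Σk² = 650.
Total = (-2)·650 + (-1)·78 + (-4)·13 = -1430.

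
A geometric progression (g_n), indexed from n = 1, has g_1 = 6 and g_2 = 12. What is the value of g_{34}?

51539607552

Common ratio r = 2.
g_n = 6·2^(n-1).
g_{34} = 6·2^33 = 51539607552.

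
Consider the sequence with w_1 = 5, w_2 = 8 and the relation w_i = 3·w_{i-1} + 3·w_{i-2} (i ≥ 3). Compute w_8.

Step forward from the initial values:
w_3 = 39, w_4 = 141, w_5 = 540, w_6 = 2043, w_7 = 7749, w_8 = 29376.

29376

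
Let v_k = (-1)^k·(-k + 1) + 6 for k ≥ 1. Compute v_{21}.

26

(-1)^21 = -1; -k + 1 at k=21 is -20; so v_{21} = 26.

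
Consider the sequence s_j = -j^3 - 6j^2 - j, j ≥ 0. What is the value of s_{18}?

s_{18} = -1·18^3 - 6·18^2 - 1·18 = -7794.

-7794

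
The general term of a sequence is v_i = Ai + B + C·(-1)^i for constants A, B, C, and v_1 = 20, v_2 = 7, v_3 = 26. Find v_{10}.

The three given values yield: A + B - C = 20; 2A + B + C = 7; 3A + B - C = 26.
Subtracting the first from the second: A + 2C = -13.
Subtracting the second from the third: A - 2C = 19.
Solving: C = -8, A = 3, then B = 9.
Hence v_{10} = 3·10 + 9 + (-8)·1 = 31.

31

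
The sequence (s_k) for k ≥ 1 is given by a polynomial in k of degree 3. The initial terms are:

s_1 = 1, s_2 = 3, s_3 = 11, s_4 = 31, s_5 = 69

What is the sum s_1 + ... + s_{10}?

2080

1st diffs: 2, 8, 20, 38.
2nd diffs: 6, 12, 18.
3rd diffs: 6, 6 (constant).
So s_k = k^3 - 3k^2 + 4k - 1.
Continuing: …, 131, 223, 351, 521, …, s_{10} = 739.
Summing k = 1..10 (10 terms) gives 2080.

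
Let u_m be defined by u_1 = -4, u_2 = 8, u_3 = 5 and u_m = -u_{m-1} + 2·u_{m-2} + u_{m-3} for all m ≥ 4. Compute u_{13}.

282

Step forward from the initial values:
u_4 = 7; u_5 = 11; u_6 = 8; u_7 = 21; u_8 = 6; u_9 = 44; u_{10} = -11; u_{11} = 105; u_{12} = -83; u_{13} = 282.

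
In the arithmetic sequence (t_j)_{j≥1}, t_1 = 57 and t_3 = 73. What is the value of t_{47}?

Common difference d = (73 - 57) / (3 - 1) = 8.
t_j = 57 + (j - 1)·8.
t_{47} = 57 + 46·8 = 425.

425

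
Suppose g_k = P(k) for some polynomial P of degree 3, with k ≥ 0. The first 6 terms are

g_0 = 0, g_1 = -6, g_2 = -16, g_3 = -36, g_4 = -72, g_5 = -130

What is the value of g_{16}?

1st diffs: -6, -10, -20, -36, -58.
2nd diffs: -4, -10, -16, -22.
3rd diffs: -6, -6, -6 (constant).
So g_k = -k^3 + k^2 - 6k.
Evaluating at k = 16 gives g_{16} = -3936.

-3936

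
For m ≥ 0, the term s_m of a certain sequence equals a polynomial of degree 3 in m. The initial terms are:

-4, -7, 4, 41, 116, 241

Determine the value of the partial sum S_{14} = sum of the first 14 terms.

16779

1st diffs: -3, 11, 37, 75, 125.
2nd diffs: 14, 26, 38, 50.
3rd diffs: 12, 12, 12 (constant).
Newton forward-difference form: s_m = -4 + (-3)·C(m,1) + 14·C(m,2) + 12·C(m,3).
Continuing: …, 428, 689, 1036, 1481, …, s_{13} = 4481.
Summing m = 0..13 (14 terms) gives 16779.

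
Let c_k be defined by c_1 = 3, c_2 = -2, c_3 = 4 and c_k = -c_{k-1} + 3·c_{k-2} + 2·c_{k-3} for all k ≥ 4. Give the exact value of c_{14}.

-4756

Applying the relation repeatedly:
c_4 = -4;  c_5 = 12;  c_6 = -16;  …;  c_{11} = 652;  c_{12} = -1168;  c_{13} = 2556;  c_{14} = -4756.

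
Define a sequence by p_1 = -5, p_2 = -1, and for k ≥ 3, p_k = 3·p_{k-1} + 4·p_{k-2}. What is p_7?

-4919

Applying the relation repeatedly:
p_3 = -23  p_4 = -73  p_5 = -311  p_6 = -1225  p_7 = -4919.
(Characteristic roots are 4 and -1.)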